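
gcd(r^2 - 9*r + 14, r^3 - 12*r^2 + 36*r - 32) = r - 2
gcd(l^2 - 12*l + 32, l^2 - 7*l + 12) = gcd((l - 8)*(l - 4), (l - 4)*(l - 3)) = l - 4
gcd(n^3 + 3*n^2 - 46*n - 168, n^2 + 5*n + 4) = n + 4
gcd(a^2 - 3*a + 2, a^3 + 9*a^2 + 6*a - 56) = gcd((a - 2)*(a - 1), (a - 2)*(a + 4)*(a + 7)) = a - 2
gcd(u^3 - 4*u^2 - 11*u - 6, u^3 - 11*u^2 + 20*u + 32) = u + 1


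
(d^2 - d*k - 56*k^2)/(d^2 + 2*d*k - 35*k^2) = (d - 8*k)/(d - 5*k)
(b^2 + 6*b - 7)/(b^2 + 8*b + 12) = (b^2 + 6*b - 7)/(b^2 + 8*b + 12)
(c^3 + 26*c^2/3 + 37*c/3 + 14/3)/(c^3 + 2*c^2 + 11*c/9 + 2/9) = 3*(c + 7)/(3*c + 1)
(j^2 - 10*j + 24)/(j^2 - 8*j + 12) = (j - 4)/(j - 2)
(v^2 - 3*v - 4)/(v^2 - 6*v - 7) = (v - 4)/(v - 7)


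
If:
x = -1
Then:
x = -1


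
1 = 1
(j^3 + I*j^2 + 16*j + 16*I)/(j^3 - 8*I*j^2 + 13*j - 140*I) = (j^2 - 3*I*j + 4)/(j^2 - 12*I*j - 35)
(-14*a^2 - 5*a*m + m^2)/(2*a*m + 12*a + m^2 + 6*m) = (-7*a + m)/(m + 6)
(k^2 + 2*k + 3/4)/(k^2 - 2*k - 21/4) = (2*k + 1)/(2*k - 7)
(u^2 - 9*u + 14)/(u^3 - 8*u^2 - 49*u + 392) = (u - 2)/(u^2 - u - 56)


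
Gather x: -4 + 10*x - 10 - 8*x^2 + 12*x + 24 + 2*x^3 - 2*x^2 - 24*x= 2*x^3 - 10*x^2 - 2*x + 10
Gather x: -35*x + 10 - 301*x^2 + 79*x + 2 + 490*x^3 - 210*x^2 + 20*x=490*x^3 - 511*x^2 + 64*x + 12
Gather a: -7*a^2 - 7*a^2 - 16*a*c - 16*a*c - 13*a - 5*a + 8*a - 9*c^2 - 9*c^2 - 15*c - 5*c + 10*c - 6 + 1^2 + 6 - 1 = -14*a^2 + a*(-32*c - 10) - 18*c^2 - 10*c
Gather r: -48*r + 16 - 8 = 8 - 48*r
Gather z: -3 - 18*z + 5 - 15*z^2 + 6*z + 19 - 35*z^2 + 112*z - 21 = -50*z^2 + 100*z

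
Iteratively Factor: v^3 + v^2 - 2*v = (v)*(v^2 + v - 2) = v*(v + 2)*(v - 1)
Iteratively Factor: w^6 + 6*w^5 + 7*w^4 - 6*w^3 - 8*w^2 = (w)*(w^5 + 6*w^4 + 7*w^3 - 6*w^2 - 8*w) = w^2*(w^4 + 6*w^3 + 7*w^2 - 6*w - 8) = w^2*(w + 1)*(w^3 + 5*w^2 + 2*w - 8) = w^2*(w + 1)*(w + 4)*(w^2 + w - 2) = w^2*(w + 1)*(w + 2)*(w + 4)*(w - 1)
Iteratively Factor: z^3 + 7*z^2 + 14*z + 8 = (z + 2)*(z^2 + 5*z + 4) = (z + 2)*(z + 4)*(z + 1)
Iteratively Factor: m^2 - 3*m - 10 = (m - 5)*(m + 2)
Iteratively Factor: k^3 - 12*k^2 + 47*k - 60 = (k - 4)*(k^2 - 8*k + 15) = (k - 4)*(k - 3)*(k - 5)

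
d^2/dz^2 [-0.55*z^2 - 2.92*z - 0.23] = -1.10000000000000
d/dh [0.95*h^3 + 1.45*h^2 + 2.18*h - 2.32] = 2.85*h^2 + 2.9*h + 2.18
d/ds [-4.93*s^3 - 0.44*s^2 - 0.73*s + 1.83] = -14.79*s^2 - 0.88*s - 0.73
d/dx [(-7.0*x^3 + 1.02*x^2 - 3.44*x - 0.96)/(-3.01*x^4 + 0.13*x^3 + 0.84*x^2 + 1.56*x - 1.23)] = (-21.07*x^6 + 6.1404*x^5 - 37.0758*x^4 - 32.504*x^3 + 30.6852*x^2 - 0.8964*x + 5.7288)/(9.0601*x^8 - 0.7826*x^7 - 5.0399*x^6 - 9.1728*x^5 + 8.5158*x^4 + 2.301*x^3 + 0.3672*x^2 - 3.8376*x + 1.5129)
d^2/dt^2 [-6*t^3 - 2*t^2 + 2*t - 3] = -36*t - 4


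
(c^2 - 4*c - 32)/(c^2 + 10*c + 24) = (c - 8)/(c + 6)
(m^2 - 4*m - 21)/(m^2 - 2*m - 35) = (m + 3)/(m + 5)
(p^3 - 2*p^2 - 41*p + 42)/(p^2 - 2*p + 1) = (p^2 - p - 42)/(p - 1)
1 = 1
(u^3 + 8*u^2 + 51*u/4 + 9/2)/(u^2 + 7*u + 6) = (u^2 + 2*u + 3/4)/(u + 1)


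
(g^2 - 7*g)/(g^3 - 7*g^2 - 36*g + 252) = g/(g^2 - 36)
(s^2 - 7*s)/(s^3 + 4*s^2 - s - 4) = s*(s - 7)/(s^3 + 4*s^2 - s - 4)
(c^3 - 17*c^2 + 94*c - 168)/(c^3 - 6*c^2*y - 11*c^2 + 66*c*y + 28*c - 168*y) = (6 - c)/(-c + 6*y)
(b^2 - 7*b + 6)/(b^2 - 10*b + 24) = (b - 1)/(b - 4)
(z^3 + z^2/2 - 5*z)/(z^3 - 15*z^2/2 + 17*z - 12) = z*(2*z + 5)/(2*z^2 - 11*z + 12)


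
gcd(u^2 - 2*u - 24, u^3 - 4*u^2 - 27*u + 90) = u - 6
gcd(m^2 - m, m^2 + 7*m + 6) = 1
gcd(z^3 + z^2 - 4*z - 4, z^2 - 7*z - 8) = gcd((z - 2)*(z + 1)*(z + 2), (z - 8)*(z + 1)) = z + 1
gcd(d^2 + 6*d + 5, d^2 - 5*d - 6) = d + 1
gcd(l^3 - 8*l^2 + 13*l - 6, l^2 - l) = l - 1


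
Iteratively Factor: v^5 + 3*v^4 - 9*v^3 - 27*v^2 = (v)*(v^4 + 3*v^3 - 9*v^2 - 27*v) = v*(v + 3)*(v^3 - 9*v) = v^2*(v + 3)*(v^2 - 9) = v^2*(v - 3)*(v + 3)*(v + 3)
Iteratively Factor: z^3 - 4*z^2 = (z - 4)*(z^2) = z*(z - 4)*(z)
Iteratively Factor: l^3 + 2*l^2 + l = (l + 1)*(l^2 + l) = l*(l + 1)*(l + 1)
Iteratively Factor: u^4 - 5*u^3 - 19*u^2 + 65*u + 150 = (u + 3)*(u^3 - 8*u^2 + 5*u + 50) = (u - 5)*(u + 3)*(u^2 - 3*u - 10) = (u - 5)*(u + 2)*(u + 3)*(u - 5)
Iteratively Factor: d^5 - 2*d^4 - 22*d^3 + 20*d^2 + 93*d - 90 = (d + 3)*(d^4 - 5*d^3 - 7*d^2 + 41*d - 30) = (d - 1)*(d + 3)*(d^3 - 4*d^2 - 11*d + 30) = (d - 2)*(d - 1)*(d + 3)*(d^2 - 2*d - 15) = (d - 2)*(d - 1)*(d + 3)^2*(d - 5)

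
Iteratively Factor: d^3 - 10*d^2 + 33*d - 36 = (d - 3)*(d^2 - 7*d + 12) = (d - 3)^2*(d - 4)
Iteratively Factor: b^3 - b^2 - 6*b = (b)*(b^2 - b - 6) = b*(b - 3)*(b + 2)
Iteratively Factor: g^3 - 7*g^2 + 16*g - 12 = (g - 2)*(g^2 - 5*g + 6) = (g - 2)^2*(g - 3)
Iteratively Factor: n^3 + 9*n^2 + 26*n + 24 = (n + 2)*(n^2 + 7*n + 12) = (n + 2)*(n + 3)*(n + 4)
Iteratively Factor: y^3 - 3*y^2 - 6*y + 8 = (y + 2)*(y^2 - 5*y + 4) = (y - 1)*(y + 2)*(y - 4)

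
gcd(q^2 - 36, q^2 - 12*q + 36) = q - 6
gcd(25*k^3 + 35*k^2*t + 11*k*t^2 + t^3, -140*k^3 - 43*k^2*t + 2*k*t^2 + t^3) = 5*k + t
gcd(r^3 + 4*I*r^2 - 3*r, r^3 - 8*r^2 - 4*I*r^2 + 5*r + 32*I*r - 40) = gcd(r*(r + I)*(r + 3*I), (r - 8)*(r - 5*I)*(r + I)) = r + I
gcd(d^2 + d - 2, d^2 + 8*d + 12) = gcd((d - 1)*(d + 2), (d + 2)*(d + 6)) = d + 2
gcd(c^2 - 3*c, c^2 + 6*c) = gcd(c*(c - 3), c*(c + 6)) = c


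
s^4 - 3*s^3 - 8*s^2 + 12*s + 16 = (s - 4)*(s - 2)*(s + 1)*(s + 2)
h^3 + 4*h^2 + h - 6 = (h - 1)*(h + 2)*(h + 3)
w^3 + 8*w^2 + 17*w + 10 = (w + 1)*(w + 2)*(w + 5)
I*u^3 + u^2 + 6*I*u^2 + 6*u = u*(u + 6)*(I*u + 1)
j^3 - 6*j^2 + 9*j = j*(j - 3)^2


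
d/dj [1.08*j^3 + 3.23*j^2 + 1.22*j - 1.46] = 3.24*j^2 + 6.46*j + 1.22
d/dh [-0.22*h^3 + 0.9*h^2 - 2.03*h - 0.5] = -0.66*h^2 + 1.8*h - 2.03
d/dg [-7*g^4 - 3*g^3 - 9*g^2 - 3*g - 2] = -28*g^3 - 9*g^2 - 18*g - 3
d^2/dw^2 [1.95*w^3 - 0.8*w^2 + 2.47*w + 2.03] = 11.7*w - 1.6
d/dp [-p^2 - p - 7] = -2*p - 1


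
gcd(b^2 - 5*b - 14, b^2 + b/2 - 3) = b + 2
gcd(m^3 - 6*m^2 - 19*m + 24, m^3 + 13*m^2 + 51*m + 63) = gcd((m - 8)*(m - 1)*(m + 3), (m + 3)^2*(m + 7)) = m + 3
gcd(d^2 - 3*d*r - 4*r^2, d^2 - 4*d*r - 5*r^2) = d + r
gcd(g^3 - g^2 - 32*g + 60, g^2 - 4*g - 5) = g - 5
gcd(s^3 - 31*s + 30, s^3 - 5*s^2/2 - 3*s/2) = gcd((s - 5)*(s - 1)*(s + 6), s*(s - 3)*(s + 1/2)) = 1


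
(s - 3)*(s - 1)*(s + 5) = s^3 + s^2 - 17*s + 15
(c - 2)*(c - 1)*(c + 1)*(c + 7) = c^4 + 5*c^3 - 15*c^2 - 5*c + 14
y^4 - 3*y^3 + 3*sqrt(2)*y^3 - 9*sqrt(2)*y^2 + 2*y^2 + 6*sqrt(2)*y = y*(y - 2)*(y - 1)*(y + 3*sqrt(2))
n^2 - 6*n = n*(n - 6)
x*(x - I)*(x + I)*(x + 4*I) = x^4 + 4*I*x^3 + x^2 + 4*I*x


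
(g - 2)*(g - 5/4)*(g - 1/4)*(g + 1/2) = g^4 - 3*g^3 + 25*g^2/16 + 33*g/32 - 5/16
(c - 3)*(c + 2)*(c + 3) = c^3 + 2*c^2 - 9*c - 18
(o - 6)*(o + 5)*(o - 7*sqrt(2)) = o^3 - 7*sqrt(2)*o^2 - o^2 - 30*o + 7*sqrt(2)*o + 210*sqrt(2)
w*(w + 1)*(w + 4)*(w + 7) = w^4 + 12*w^3 + 39*w^2 + 28*w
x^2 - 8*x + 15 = (x - 5)*(x - 3)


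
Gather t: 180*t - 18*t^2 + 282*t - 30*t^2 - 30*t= -48*t^2 + 432*t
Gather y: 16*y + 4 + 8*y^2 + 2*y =8*y^2 + 18*y + 4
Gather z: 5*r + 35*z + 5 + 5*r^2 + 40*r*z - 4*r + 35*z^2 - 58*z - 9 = 5*r^2 + r + 35*z^2 + z*(40*r - 23) - 4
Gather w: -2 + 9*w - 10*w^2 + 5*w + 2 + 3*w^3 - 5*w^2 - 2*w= 3*w^3 - 15*w^2 + 12*w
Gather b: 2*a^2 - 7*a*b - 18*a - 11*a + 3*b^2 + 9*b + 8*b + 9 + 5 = 2*a^2 - 29*a + 3*b^2 + b*(17 - 7*a) + 14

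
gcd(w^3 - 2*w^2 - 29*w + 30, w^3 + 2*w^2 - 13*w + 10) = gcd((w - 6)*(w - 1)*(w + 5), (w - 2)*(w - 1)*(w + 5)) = w^2 + 4*w - 5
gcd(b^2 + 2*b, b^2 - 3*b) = b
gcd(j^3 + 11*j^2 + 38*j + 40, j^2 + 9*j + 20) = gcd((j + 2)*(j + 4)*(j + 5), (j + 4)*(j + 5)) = j^2 + 9*j + 20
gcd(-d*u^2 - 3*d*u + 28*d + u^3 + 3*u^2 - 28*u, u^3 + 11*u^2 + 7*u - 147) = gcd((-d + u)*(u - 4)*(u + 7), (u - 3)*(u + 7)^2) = u + 7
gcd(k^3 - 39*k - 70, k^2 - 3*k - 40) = k + 5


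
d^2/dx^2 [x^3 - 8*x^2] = 6*x - 16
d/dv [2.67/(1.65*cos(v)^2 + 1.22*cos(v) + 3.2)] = (8.811*cos(v) + 3.2574)*sin(v)/(1.65*cos(v)^2 + 1.22*cos(v) + 3.2)^2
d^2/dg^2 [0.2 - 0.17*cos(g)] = 0.17*cos(g)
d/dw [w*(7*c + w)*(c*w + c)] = c*(14*c*w + 7*c + 3*w^2 + 2*w)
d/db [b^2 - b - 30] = 2*b - 1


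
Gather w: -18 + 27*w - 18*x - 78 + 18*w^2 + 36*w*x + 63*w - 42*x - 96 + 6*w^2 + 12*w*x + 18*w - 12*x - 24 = 24*w^2 + w*(48*x + 108) - 72*x - 216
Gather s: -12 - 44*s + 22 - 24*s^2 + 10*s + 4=-24*s^2 - 34*s + 14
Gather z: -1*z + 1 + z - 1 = 0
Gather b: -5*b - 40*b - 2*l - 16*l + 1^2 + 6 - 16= -45*b - 18*l - 9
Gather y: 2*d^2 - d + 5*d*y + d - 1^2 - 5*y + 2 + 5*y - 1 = 2*d^2 + 5*d*y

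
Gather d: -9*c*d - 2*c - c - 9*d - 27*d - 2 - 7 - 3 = -3*c + d*(-9*c - 36) - 12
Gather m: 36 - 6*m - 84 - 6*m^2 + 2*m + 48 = -6*m^2 - 4*m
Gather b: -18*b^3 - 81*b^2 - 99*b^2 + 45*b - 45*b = -18*b^3 - 180*b^2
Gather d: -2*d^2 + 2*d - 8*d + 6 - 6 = -2*d^2 - 6*d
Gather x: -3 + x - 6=x - 9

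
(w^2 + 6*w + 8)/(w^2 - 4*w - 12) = (w + 4)/(w - 6)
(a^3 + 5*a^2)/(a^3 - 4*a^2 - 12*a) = a*(a + 5)/(a^2 - 4*a - 12)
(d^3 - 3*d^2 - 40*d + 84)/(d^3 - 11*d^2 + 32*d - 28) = (d + 6)/(d - 2)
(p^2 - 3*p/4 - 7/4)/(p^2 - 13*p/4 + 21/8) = 2*(p + 1)/(2*p - 3)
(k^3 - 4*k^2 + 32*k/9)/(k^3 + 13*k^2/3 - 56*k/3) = (k - 4/3)/(k + 7)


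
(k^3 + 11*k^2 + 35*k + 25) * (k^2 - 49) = k^5 + 11*k^4 - 14*k^3 - 514*k^2 - 1715*k - 1225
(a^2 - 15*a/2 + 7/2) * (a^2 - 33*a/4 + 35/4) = a^4 - 63*a^3/4 + 593*a^2/8 - 189*a/2 + 245/8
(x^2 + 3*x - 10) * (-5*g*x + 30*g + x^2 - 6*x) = -5*g*x^3 + 15*g*x^2 + 140*g*x - 300*g + x^4 - 3*x^3 - 28*x^2 + 60*x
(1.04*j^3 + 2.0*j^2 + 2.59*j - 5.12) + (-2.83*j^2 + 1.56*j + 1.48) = 1.04*j^3 - 0.83*j^2 + 4.15*j - 3.64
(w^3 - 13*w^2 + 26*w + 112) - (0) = w^3 - 13*w^2 + 26*w + 112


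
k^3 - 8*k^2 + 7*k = k*(k - 7)*(k - 1)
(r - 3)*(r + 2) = r^2 - r - 6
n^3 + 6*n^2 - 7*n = n*(n - 1)*(n + 7)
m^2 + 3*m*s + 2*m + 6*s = (m + 2)*(m + 3*s)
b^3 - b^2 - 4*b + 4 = (b - 2)*(b - 1)*(b + 2)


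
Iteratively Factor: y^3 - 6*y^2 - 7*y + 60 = (y - 4)*(y^2 - 2*y - 15) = (y - 5)*(y - 4)*(y + 3)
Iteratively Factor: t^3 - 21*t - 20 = (t + 4)*(t^2 - 4*t - 5) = (t + 1)*(t + 4)*(t - 5)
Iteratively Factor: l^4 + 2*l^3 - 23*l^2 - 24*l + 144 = (l - 3)*(l^3 + 5*l^2 - 8*l - 48) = (l - 3)*(l + 4)*(l^2 + l - 12) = (l - 3)*(l + 4)^2*(l - 3)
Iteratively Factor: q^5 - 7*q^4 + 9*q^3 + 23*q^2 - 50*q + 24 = (q - 4)*(q^4 - 3*q^3 - 3*q^2 + 11*q - 6) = (q - 4)*(q + 2)*(q^3 - 5*q^2 + 7*q - 3) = (q - 4)*(q - 3)*(q + 2)*(q^2 - 2*q + 1) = (q - 4)*(q - 3)*(q - 1)*(q + 2)*(q - 1)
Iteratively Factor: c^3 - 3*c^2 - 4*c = (c)*(c^2 - 3*c - 4) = c*(c + 1)*(c - 4)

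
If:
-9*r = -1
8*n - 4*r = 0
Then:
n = 1/18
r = 1/9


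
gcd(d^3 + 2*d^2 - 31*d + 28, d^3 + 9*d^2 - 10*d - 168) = d^2 + 3*d - 28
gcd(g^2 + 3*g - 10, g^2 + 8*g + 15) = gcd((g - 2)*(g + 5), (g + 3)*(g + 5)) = g + 5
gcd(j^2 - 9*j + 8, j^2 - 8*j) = j - 8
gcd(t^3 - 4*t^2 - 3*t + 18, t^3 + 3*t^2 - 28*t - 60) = t + 2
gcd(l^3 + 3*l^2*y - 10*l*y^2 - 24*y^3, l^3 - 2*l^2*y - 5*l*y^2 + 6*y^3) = -l^2 + l*y + 6*y^2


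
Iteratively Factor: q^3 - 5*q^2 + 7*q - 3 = (q - 1)*(q^2 - 4*q + 3) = (q - 1)^2*(q - 3)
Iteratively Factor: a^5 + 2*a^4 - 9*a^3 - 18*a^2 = (a + 2)*(a^4 - 9*a^2) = a*(a + 2)*(a^3 - 9*a) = a^2*(a + 2)*(a^2 - 9) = a^2*(a - 3)*(a + 2)*(a + 3)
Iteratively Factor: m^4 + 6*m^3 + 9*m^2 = (m)*(m^3 + 6*m^2 + 9*m) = m^2*(m^2 + 6*m + 9) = m^2*(m + 3)*(m + 3)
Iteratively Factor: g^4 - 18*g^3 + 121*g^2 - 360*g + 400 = (g - 4)*(g^3 - 14*g^2 + 65*g - 100) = (g - 4)^2*(g^2 - 10*g + 25) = (g - 5)*(g - 4)^2*(g - 5)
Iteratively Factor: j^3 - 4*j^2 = (j)*(j^2 - 4*j) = j*(j - 4)*(j)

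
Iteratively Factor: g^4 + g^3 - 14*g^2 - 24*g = (g - 4)*(g^3 + 5*g^2 + 6*g) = (g - 4)*(g + 2)*(g^2 + 3*g) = (g - 4)*(g + 2)*(g + 3)*(g)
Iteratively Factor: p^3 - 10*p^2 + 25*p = (p - 5)*(p^2 - 5*p) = (p - 5)^2*(p)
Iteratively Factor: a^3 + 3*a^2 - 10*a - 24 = (a + 4)*(a^2 - a - 6) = (a + 2)*(a + 4)*(a - 3)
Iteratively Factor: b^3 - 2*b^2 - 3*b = (b)*(b^2 - 2*b - 3) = b*(b + 1)*(b - 3)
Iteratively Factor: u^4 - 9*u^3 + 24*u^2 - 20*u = (u - 5)*(u^3 - 4*u^2 + 4*u) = (u - 5)*(u - 2)*(u^2 - 2*u) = (u - 5)*(u - 2)^2*(u)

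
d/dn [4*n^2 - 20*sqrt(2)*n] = 8*n - 20*sqrt(2)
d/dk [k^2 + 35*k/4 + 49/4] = 2*k + 35/4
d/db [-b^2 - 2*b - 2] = -2*b - 2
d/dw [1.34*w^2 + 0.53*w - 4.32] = 2.68*w + 0.53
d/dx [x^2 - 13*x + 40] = 2*x - 13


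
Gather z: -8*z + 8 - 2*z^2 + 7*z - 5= -2*z^2 - z + 3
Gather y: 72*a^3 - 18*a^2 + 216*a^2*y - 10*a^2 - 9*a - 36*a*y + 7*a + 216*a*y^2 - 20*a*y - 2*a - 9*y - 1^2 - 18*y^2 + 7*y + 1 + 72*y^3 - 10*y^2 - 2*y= 72*a^3 - 28*a^2 - 4*a + 72*y^3 + y^2*(216*a - 28) + y*(216*a^2 - 56*a - 4)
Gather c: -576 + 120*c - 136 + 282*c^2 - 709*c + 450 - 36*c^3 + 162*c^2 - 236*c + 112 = -36*c^3 + 444*c^2 - 825*c - 150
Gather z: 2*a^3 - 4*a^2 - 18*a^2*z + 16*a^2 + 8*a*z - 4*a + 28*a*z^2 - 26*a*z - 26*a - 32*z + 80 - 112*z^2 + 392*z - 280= 2*a^3 + 12*a^2 - 30*a + z^2*(28*a - 112) + z*(-18*a^2 - 18*a + 360) - 200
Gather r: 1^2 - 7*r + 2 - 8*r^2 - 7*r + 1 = -8*r^2 - 14*r + 4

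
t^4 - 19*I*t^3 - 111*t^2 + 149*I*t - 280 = (t - 8*I)*(t - 7*I)*(t - 5*I)*(t + I)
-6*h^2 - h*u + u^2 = (-3*h + u)*(2*h + u)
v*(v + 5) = v^2 + 5*v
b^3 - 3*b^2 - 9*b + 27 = (b - 3)^2*(b + 3)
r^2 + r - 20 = (r - 4)*(r + 5)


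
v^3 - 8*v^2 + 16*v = v*(v - 4)^2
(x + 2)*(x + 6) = x^2 + 8*x + 12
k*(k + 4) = k^2 + 4*k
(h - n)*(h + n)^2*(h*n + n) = h^4*n + h^3*n^2 + h^3*n - h^2*n^3 + h^2*n^2 - h*n^4 - h*n^3 - n^4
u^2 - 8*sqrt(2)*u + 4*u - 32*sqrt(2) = (u + 4)*(u - 8*sqrt(2))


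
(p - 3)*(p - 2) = p^2 - 5*p + 6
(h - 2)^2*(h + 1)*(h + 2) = h^4 - h^3 - 6*h^2 + 4*h + 8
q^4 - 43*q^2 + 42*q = q*(q - 6)*(q - 1)*(q + 7)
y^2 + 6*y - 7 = (y - 1)*(y + 7)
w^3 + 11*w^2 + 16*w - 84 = (w - 2)*(w + 6)*(w + 7)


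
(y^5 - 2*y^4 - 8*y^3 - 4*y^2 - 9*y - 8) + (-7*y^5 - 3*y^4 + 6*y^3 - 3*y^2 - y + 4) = -6*y^5 - 5*y^4 - 2*y^3 - 7*y^2 - 10*y - 4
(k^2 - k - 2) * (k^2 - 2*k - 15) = k^4 - 3*k^3 - 15*k^2 + 19*k + 30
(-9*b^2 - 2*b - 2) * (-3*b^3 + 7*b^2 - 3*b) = 27*b^5 - 57*b^4 + 19*b^3 - 8*b^2 + 6*b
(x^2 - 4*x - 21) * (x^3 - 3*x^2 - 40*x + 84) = x^5 - 7*x^4 - 49*x^3 + 307*x^2 + 504*x - 1764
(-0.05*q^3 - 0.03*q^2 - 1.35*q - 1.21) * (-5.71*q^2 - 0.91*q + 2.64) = 0.2855*q^5 + 0.2168*q^4 + 7.6038*q^3 + 8.0584*q^2 - 2.4629*q - 3.1944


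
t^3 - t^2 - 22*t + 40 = (t - 4)*(t - 2)*(t + 5)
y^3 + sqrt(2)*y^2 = y^2*(y + sqrt(2))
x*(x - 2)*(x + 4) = x^3 + 2*x^2 - 8*x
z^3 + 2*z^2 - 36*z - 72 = (z - 6)*(z + 2)*(z + 6)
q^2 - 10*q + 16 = (q - 8)*(q - 2)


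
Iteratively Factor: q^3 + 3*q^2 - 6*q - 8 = (q + 4)*(q^2 - q - 2) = (q + 1)*(q + 4)*(q - 2)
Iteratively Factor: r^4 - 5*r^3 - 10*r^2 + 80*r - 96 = (r - 4)*(r^3 - r^2 - 14*r + 24) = (r - 4)*(r - 2)*(r^2 + r - 12) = (r - 4)*(r - 2)*(r + 4)*(r - 3)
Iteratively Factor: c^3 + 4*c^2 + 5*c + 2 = (c + 2)*(c^2 + 2*c + 1) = (c + 1)*(c + 2)*(c + 1)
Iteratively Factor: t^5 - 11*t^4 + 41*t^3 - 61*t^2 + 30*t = (t - 5)*(t^4 - 6*t^3 + 11*t^2 - 6*t) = (t - 5)*(t - 3)*(t^3 - 3*t^2 + 2*t) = (t - 5)*(t - 3)*(t - 2)*(t^2 - t) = t*(t - 5)*(t - 3)*(t - 2)*(t - 1)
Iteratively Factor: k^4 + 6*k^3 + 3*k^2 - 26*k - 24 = (k + 4)*(k^3 + 2*k^2 - 5*k - 6) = (k + 1)*(k + 4)*(k^2 + k - 6) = (k + 1)*(k + 3)*(k + 4)*(k - 2)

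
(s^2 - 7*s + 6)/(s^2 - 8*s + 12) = (s - 1)/(s - 2)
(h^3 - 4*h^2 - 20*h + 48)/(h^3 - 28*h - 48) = (h - 2)/(h + 2)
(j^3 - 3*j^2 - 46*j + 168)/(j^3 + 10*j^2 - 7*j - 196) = (j - 6)/(j + 7)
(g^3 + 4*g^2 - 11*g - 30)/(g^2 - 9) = (g^2 + 7*g + 10)/(g + 3)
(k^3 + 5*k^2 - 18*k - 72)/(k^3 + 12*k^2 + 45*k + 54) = (k - 4)/(k + 3)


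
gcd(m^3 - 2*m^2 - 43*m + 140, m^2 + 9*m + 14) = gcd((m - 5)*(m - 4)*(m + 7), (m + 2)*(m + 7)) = m + 7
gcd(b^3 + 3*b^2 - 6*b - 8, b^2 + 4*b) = b + 4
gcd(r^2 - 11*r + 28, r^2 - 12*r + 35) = r - 7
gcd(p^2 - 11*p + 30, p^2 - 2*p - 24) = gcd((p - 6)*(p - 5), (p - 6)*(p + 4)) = p - 6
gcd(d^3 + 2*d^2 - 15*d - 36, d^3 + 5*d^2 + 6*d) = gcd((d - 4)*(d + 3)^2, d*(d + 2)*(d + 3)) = d + 3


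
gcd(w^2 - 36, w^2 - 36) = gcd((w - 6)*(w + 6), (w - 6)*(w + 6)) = w^2 - 36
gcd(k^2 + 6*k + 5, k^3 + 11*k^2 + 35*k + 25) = k^2 + 6*k + 5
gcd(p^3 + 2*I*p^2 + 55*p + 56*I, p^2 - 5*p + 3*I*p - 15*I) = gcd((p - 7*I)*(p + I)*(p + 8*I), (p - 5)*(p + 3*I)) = 1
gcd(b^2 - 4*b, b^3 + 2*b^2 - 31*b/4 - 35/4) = 1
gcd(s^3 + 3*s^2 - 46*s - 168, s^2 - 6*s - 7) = s - 7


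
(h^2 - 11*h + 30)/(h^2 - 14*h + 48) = (h - 5)/(h - 8)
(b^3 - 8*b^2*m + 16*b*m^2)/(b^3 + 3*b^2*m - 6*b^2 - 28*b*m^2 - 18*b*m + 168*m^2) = b*(b - 4*m)/(b^2 + 7*b*m - 6*b - 42*m)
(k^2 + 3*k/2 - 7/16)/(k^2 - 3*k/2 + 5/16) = (4*k + 7)/(4*k - 5)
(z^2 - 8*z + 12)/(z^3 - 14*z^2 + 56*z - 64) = (z - 6)/(z^2 - 12*z + 32)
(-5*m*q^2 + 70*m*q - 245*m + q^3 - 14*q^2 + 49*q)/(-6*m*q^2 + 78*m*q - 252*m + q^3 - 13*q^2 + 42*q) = (-5*m*q + 35*m + q^2 - 7*q)/(-6*m*q + 36*m + q^2 - 6*q)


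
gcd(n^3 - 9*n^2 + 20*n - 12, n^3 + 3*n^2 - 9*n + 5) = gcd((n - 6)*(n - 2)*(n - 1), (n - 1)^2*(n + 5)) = n - 1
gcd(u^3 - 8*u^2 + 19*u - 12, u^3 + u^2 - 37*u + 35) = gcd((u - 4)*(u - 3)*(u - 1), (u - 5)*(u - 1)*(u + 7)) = u - 1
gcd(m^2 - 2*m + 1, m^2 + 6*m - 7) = m - 1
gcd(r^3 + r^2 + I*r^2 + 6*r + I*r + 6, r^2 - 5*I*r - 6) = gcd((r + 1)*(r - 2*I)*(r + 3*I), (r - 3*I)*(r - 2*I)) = r - 2*I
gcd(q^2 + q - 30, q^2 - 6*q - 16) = 1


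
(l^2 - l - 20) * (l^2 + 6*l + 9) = l^4 + 5*l^3 - 17*l^2 - 129*l - 180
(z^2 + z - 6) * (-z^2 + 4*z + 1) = -z^4 + 3*z^3 + 11*z^2 - 23*z - 6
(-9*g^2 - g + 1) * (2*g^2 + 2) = -18*g^4 - 2*g^3 - 16*g^2 - 2*g + 2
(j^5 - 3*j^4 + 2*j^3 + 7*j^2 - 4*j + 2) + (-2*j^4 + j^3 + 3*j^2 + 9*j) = j^5 - 5*j^4 + 3*j^3 + 10*j^2 + 5*j + 2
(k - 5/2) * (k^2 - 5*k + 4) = k^3 - 15*k^2/2 + 33*k/2 - 10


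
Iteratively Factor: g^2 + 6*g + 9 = (g + 3)*(g + 3)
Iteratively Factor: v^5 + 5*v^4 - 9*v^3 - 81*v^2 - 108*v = (v - 4)*(v^4 + 9*v^3 + 27*v^2 + 27*v) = (v - 4)*(v + 3)*(v^3 + 6*v^2 + 9*v) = v*(v - 4)*(v + 3)*(v^2 + 6*v + 9) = v*(v - 4)*(v + 3)^2*(v + 3)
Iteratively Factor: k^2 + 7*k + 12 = (k + 4)*(k + 3)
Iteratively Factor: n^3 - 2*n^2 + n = (n - 1)*(n^2 - n) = (n - 1)^2*(n)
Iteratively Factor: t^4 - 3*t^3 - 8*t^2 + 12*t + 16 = (t + 2)*(t^3 - 5*t^2 + 2*t + 8) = (t - 2)*(t + 2)*(t^2 - 3*t - 4) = (t - 2)*(t + 1)*(t + 2)*(t - 4)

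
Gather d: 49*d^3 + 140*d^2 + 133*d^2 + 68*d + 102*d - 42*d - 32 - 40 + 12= 49*d^3 + 273*d^2 + 128*d - 60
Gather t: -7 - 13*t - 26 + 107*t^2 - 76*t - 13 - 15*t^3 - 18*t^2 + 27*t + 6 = -15*t^3 + 89*t^2 - 62*t - 40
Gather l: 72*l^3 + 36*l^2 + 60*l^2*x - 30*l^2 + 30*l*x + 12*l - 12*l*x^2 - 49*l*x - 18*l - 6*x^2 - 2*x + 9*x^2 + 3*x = 72*l^3 + l^2*(60*x + 6) + l*(-12*x^2 - 19*x - 6) + 3*x^2 + x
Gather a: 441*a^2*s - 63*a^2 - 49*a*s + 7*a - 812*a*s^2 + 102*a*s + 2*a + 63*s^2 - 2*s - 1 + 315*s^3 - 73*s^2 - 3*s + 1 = a^2*(441*s - 63) + a*(-812*s^2 + 53*s + 9) + 315*s^3 - 10*s^2 - 5*s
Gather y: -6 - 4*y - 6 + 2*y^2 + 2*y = 2*y^2 - 2*y - 12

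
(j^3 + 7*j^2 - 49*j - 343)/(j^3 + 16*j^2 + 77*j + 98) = (j - 7)/(j + 2)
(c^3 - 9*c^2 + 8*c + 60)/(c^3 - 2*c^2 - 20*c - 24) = (c - 5)/(c + 2)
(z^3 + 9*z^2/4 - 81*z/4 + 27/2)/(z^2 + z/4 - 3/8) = 2*(4*z^3 + 9*z^2 - 81*z + 54)/(8*z^2 + 2*z - 3)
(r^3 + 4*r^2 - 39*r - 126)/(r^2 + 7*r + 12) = (r^2 + r - 42)/(r + 4)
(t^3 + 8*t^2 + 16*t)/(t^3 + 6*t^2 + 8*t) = (t + 4)/(t + 2)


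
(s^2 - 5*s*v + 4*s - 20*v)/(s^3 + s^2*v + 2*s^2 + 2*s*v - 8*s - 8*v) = (s - 5*v)/(s^2 + s*v - 2*s - 2*v)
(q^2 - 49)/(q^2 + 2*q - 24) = (q^2 - 49)/(q^2 + 2*q - 24)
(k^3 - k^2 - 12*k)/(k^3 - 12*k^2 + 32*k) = (k + 3)/(k - 8)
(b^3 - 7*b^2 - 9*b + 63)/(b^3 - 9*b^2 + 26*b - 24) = (b^2 - 4*b - 21)/(b^2 - 6*b + 8)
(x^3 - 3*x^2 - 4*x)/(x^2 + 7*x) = (x^2 - 3*x - 4)/(x + 7)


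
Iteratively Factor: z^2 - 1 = (z - 1)*(z + 1)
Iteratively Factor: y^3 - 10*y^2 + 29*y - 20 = (y - 4)*(y^2 - 6*y + 5) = (y - 5)*(y - 4)*(y - 1)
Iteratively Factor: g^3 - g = (g + 1)*(g^2 - g) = (g - 1)*(g + 1)*(g)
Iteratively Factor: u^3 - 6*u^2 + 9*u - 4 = (u - 1)*(u^2 - 5*u + 4) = (u - 4)*(u - 1)*(u - 1)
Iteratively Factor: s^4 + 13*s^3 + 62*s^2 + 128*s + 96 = (s + 4)*(s^3 + 9*s^2 + 26*s + 24) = (s + 4)^2*(s^2 + 5*s + 6) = (s + 2)*(s + 4)^2*(s + 3)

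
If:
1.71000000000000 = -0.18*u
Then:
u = -9.50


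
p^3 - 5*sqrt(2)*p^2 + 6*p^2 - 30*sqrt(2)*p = p*(p + 6)*(p - 5*sqrt(2))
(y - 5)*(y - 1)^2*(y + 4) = y^4 - 3*y^3 - 17*y^2 + 39*y - 20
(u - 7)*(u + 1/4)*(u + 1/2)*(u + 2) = u^4 - 17*u^3/4 - 141*u^2/8 - 89*u/8 - 7/4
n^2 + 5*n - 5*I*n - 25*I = (n + 5)*(n - 5*I)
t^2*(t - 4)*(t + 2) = t^4 - 2*t^3 - 8*t^2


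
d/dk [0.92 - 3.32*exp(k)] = -3.32*exp(k)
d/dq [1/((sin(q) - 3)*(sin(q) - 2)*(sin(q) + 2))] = (-3*sin(q)^2 + 6*sin(q) + 4)*cos(q)/((sin(q) - 3)^2*(sin(q) - 2)^2*(sin(q) + 2)^2)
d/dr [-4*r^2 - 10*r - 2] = -8*r - 10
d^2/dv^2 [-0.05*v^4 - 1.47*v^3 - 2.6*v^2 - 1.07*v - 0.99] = -0.6*v^2 - 8.82*v - 5.2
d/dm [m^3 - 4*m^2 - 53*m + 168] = 3*m^2 - 8*m - 53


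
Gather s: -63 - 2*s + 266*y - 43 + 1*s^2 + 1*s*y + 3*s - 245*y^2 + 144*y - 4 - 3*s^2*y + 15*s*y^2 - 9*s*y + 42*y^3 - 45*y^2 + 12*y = s^2*(1 - 3*y) + s*(15*y^2 - 8*y + 1) + 42*y^3 - 290*y^2 + 422*y - 110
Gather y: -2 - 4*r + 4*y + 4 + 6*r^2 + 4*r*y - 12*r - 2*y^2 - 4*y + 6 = 6*r^2 + 4*r*y - 16*r - 2*y^2 + 8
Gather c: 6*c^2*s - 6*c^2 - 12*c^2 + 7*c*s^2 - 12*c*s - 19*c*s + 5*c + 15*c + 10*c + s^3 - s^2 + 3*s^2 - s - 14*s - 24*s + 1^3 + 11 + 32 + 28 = c^2*(6*s - 18) + c*(7*s^2 - 31*s + 30) + s^3 + 2*s^2 - 39*s + 72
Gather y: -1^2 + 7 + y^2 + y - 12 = y^2 + y - 6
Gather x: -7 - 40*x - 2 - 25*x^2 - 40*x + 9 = -25*x^2 - 80*x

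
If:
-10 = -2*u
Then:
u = 5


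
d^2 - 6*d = d*(d - 6)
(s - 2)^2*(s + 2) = s^3 - 2*s^2 - 4*s + 8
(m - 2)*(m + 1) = m^2 - m - 2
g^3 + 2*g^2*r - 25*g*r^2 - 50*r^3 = (g - 5*r)*(g + 2*r)*(g + 5*r)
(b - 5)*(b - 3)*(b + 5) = b^3 - 3*b^2 - 25*b + 75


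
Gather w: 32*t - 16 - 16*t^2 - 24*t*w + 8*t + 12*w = -16*t^2 + 40*t + w*(12 - 24*t) - 16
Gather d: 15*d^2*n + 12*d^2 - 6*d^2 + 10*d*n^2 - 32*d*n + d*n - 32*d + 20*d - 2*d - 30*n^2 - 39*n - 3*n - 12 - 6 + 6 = d^2*(15*n + 6) + d*(10*n^2 - 31*n - 14) - 30*n^2 - 42*n - 12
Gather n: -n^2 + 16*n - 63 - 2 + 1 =-n^2 + 16*n - 64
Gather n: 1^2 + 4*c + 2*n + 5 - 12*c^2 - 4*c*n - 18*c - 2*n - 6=-12*c^2 - 4*c*n - 14*c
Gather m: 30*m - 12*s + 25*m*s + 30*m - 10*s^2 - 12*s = m*(25*s + 60) - 10*s^2 - 24*s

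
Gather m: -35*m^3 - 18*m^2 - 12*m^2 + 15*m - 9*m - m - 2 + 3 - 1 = -35*m^3 - 30*m^2 + 5*m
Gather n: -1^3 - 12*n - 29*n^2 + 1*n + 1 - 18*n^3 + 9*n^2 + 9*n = -18*n^3 - 20*n^2 - 2*n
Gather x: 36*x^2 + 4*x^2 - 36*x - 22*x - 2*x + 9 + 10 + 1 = 40*x^2 - 60*x + 20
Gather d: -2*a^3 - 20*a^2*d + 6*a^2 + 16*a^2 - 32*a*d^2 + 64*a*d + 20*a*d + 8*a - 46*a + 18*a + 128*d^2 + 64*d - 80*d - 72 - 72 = -2*a^3 + 22*a^2 - 20*a + d^2*(128 - 32*a) + d*(-20*a^2 + 84*a - 16) - 144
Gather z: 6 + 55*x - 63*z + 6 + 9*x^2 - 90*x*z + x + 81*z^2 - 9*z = 9*x^2 + 56*x + 81*z^2 + z*(-90*x - 72) + 12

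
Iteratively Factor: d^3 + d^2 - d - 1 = (d + 1)*(d^2 - 1) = (d + 1)^2*(d - 1)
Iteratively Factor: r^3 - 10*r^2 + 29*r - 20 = (r - 4)*(r^2 - 6*r + 5) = (r - 5)*(r - 4)*(r - 1)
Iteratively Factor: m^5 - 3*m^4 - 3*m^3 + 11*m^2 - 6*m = (m - 1)*(m^4 - 2*m^3 - 5*m^2 + 6*m) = (m - 3)*(m - 1)*(m^3 + m^2 - 2*m) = m*(m - 3)*(m - 1)*(m^2 + m - 2) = m*(m - 3)*(m - 1)*(m + 2)*(m - 1)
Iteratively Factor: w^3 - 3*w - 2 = (w + 1)*(w^2 - w - 2) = (w + 1)^2*(w - 2)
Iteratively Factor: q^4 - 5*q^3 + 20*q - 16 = (q - 4)*(q^3 - q^2 - 4*q + 4) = (q - 4)*(q + 2)*(q^2 - 3*q + 2) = (q - 4)*(q - 2)*(q + 2)*(q - 1)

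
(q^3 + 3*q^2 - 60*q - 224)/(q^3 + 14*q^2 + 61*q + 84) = (q - 8)/(q + 3)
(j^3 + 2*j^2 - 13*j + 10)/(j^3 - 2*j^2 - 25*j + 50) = (j - 1)/(j - 5)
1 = 1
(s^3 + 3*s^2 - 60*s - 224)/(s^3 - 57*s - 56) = (s + 4)/(s + 1)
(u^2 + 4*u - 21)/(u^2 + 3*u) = (u^2 + 4*u - 21)/(u*(u + 3))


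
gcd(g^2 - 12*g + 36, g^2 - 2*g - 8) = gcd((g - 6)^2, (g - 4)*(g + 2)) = 1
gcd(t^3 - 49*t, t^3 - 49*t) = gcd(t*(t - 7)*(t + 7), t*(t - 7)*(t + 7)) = t^3 - 49*t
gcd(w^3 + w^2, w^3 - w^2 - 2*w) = w^2 + w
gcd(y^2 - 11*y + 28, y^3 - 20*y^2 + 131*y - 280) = y - 7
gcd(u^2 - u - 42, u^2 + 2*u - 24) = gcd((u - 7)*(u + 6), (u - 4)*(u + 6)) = u + 6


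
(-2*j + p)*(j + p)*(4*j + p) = -8*j^3 - 6*j^2*p + 3*j*p^2 + p^3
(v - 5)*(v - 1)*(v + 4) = v^3 - 2*v^2 - 19*v + 20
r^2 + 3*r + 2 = (r + 1)*(r + 2)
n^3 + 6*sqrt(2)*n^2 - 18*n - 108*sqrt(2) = (n - 3*sqrt(2))*(n + 3*sqrt(2))*(n + 6*sqrt(2))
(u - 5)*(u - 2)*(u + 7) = u^3 - 39*u + 70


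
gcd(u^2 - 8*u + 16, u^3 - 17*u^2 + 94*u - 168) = u - 4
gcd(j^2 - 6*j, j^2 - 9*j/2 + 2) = 1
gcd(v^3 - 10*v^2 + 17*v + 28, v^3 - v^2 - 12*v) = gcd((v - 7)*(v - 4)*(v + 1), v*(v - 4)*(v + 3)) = v - 4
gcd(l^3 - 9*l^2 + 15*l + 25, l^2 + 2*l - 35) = l - 5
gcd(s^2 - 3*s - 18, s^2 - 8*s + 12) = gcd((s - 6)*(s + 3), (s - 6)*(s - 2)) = s - 6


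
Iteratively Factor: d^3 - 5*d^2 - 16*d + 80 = (d + 4)*(d^2 - 9*d + 20) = (d - 4)*(d + 4)*(d - 5)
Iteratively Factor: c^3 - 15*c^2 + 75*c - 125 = (c - 5)*(c^2 - 10*c + 25) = (c - 5)^2*(c - 5)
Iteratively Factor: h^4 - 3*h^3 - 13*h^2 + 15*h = (h + 3)*(h^3 - 6*h^2 + 5*h) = (h - 5)*(h + 3)*(h^2 - h) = h*(h - 5)*(h + 3)*(h - 1)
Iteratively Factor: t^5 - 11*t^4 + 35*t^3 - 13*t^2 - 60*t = (t)*(t^4 - 11*t^3 + 35*t^2 - 13*t - 60) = t*(t + 1)*(t^3 - 12*t^2 + 47*t - 60) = t*(t - 3)*(t + 1)*(t^2 - 9*t + 20) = t*(t - 4)*(t - 3)*(t + 1)*(t - 5)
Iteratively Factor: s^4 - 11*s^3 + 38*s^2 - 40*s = (s - 5)*(s^3 - 6*s^2 + 8*s) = (s - 5)*(s - 4)*(s^2 - 2*s) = s*(s - 5)*(s - 4)*(s - 2)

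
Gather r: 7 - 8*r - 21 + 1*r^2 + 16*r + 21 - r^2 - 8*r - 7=0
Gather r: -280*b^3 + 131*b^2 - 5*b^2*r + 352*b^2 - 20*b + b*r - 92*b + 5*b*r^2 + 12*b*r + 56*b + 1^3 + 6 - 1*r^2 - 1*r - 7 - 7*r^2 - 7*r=-280*b^3 + 483*b^2 - 56*b + r^2*(5*b - 8) + r*(-5*b^2 + 13*b - 8)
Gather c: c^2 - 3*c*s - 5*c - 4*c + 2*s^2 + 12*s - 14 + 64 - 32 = c^2 + c*(-3*s - 9) + 2*s^2 + 12*s + 18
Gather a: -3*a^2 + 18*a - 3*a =-3*a^2 + 15*a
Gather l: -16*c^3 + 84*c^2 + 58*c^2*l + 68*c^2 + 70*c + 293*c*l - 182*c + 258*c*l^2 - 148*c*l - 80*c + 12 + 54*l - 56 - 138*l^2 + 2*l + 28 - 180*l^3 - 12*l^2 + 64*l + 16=-16*c^3 + 152*c^2 - 192*c - 180*l^3 + l^2*(258*c - 150) + l*(58*c^2 + 145*c + 120)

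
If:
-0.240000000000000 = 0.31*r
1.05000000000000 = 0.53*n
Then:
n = 1.98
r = -0.77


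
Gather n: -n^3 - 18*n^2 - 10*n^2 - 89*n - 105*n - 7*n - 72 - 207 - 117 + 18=-n^3 - 28*n^2 - 201*n - 378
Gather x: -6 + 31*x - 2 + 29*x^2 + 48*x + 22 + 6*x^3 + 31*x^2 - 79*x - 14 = 6*x^3 + 60*x^2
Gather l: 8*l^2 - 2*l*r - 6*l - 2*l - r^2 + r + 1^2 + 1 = 8*l^2 + l*(-2*r - 8) - r^2 + r + 2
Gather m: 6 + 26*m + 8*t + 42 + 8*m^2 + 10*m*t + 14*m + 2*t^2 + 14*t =8*m^2 + m*(10*t + 40) + 2*t^2 + 22*t + 48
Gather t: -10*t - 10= -10*t - 10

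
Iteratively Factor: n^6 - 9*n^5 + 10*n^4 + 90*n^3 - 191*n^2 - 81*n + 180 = (n - 4)*(n^5 - 5*n^4 - 10*n^3 + 50*n^2 + 9*n - 45) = (n - 4)*(n + 1)*(n^4 - 6*n^3 - 4*n^2 + 54*n - 45) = (n - 4)*(n + 1)*(n + 3)*(n^3 - 9*n^2 + 23*n - 15) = (n - 4)*(n - 1)*(n + 1)*(n + 3)*(n^2 - 8*n + 15) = (n - 5)*(n - 4)*(n - 1)*(n + 1)*(n + 3)*(n - 3)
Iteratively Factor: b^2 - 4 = (b - 2)*(b + 2)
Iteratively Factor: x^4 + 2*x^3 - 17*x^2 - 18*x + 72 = (x - 2)*(x^3 + 4*x^2 - 9*x - 36) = (x - 2)*(x + 4)*(x^2 - 9) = (x - 3)*(x - 2)*(x + 4)*(x + 3)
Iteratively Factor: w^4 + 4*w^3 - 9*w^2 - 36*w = (w + 3)*(w^3 + w^2 - 12*w) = w*(w + 3)*(w^2 + w - 12) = w*(w - 3)*(w + 3)*(w + 4)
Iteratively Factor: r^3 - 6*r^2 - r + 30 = (r + 2)*(r^2 - 8*r + 15) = (r - 5)*(r + 2)*(r - 3)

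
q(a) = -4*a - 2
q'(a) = -4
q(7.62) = -32.48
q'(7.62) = -4.00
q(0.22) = -2.88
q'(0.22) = -4.00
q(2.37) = -11.48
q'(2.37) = -4.00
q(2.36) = -11.44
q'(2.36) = -4.00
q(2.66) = -12.64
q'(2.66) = -4.00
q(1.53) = -8.12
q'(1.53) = -4.00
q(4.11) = -18.44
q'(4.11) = -4.00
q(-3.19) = 10.76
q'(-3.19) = -4.00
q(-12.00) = 46.00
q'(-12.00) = -4.00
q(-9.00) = 34.00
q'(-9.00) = -4.00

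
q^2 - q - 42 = (q - 7)*(q + 6)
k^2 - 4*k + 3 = (k - 3)*(k - 1)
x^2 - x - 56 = (x - 8)*(x + 7)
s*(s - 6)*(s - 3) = s^3 - 9*s^2 + 18*s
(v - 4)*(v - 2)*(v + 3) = v^3 - 3*v^2 - 10*v + 24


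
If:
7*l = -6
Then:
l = -6/7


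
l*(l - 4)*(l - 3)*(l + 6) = l^4 - l^3 - 30*l^2 + 72*l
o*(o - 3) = o^2 - 3*o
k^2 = k^2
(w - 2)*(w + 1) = w^2 - w - 2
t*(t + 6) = t^2 + 6*t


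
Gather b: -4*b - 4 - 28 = -4*b - 32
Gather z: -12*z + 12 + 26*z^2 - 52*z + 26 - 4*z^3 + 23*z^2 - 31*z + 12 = -4*z^3 + 49*z^2 - 95*z + 50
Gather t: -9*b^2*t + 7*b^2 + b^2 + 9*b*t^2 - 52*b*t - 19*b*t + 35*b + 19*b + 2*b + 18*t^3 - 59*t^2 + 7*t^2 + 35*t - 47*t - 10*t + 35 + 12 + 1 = 8*b^2 + 56*b + 18*t^3 + t^2*(9*b - 52) + t*(-9*b^2 - 71*b - 22) + 48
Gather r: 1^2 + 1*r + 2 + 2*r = 3*r + 3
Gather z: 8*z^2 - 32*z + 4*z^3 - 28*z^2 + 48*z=4*z^3 - 20*z^2 + 16*z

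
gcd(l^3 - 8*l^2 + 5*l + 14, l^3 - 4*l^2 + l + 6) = l^2 - l - 2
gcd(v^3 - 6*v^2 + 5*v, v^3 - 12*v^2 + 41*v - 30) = v^2 - 6*v + 5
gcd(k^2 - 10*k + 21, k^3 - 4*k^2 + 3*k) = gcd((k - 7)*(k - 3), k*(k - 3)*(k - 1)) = k - 3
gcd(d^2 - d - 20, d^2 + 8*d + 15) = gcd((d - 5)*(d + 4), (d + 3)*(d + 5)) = 1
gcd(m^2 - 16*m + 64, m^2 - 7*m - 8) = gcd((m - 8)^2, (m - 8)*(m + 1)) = m - 8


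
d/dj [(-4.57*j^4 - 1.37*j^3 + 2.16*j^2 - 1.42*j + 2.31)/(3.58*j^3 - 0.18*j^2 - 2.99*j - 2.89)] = (-16.3606*j^6 + 1.6452*j^5 + 33.5067*j^4 + 71.189*j^3 - 19.6455*j^2 - 11.6532*j + 11.0107)/(12.8164*j^6 - 1.2888*j^5 - 21.376*j^4 - 19.616*j^3 + 9.9805*j^2 + 17.2822*j + 8.3521)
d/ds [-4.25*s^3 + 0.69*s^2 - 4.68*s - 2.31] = -12.75*s^2 + 1.38*s - 4.68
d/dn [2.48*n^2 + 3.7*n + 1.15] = 4.96*n + 3.7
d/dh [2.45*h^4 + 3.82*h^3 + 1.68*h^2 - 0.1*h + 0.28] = 9.8*h^3 + 11.46*h^2 + 3.36*h - 0.1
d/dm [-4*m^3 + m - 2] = 1 - 12*m^2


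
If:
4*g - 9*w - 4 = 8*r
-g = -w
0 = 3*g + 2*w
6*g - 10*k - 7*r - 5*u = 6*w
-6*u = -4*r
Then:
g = 0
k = 31/60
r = -1/2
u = -1/3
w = 0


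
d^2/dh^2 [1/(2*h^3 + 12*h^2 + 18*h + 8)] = 3*(2*h^2 + 12*h + 19)/(h^7 + 16*h^6 + 102*h^5 + 332*h^4 + 593*h^3 + 588*h^2 + 304*h + 64)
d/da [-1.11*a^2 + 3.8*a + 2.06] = 3.8 - 2.22*a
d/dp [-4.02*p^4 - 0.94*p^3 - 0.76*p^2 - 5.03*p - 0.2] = -16.08*p^3 - 2.82*p^2 - 1.52*p - 5.03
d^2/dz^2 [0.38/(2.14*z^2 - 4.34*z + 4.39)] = (-3.480496*z^2 + 7.058576*z + 0.38*(4.28*z - 4.34)*(8.56*z - 8.68) - 7.139896)/(2.14*z^2 - 4.34*z + 4.39)^3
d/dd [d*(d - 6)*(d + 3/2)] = 3*d^2 - 9*d - 9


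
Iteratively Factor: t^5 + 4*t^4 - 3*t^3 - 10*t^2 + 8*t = (t - 1)*(t^4 + 5*t^3 + 2*t^2 - 8*t) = t*(t - 1)*(t^3 + 5*t^2 + 2*t - 8) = t*(t - 1)*(t + 2)*(t^2 + 3*t - 4) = t*(t - 1)*(t + 2)*(t + 4)*(t - 1)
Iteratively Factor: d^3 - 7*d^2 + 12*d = (d - 3)*(d^2 - 4*d) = (d - 4)*(d - 3)*(d)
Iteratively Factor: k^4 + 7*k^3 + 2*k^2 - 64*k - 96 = (k - 3)*(k^3 + 10*k^2 + 32*k + 32) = (k - 3)*(k + 4)*(k^2 + 6*k + 8) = (k - 3)*(k + 2)*(k + 4)*(k + 4)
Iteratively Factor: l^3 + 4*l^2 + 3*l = (l + 1)*(l^2 + 3*l) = (l + 1)*(l + 3)*(l)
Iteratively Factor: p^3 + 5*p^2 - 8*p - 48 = (p - 3)*(p^2 + 8*p + 16) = (p - 3)*(p + 4)*(p + 4)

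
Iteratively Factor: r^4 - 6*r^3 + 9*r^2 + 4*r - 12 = (r - 3)*(r^3 - 3*r^2 + 4) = (r - 3)*(r + 1)*(r^2 - 4*r + 4) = (r - 3)*(r - 2)*(r + 1)*(r - 2)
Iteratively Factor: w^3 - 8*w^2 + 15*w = (w - 3)*(w^2 - 5*w) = w*(w - 3)*(w - 5)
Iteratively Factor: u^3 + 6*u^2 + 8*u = (u)*(u^2 + 6*u + 8) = u*(u + 4)*(u + 2)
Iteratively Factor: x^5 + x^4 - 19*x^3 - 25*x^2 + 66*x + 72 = (x + 3)*(x^4 - 2*x^3 - 13*x^2 + 14*x + 24) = (x + 1)*(x + 3)*(x^3 - 3*x^2 - 10*x + 24) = (x - 2)*(x + 1)*(x + 3)*(x^2 - x - 12) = (x - 2)*(x + 1)*(x + 3)^2*(x - 4)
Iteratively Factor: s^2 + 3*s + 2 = (s + 1)*(s + 2)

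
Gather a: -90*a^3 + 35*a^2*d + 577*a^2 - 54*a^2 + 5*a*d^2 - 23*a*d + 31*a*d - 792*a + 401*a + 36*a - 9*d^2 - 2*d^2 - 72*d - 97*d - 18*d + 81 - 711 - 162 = -90*a^3 + a^2*(35*d + 523) + a*(5*d^2 + 8*d - 355) - 11*d^2 - 187*d - 792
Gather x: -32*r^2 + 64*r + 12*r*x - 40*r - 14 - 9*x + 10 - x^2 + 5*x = -32*r^2 + 24*r - x^2 + x*(12*r - 4) - 4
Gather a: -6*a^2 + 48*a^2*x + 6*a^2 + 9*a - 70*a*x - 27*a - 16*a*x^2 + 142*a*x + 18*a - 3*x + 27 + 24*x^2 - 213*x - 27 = 48*a^2*x + a*(-16*x^2 + 72*x) + 24*x^2 - 216*x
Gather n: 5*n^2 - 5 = 5*n^2 - 5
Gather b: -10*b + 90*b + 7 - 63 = 80*b - 56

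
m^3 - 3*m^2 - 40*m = m*(m - 8)*(m + 5)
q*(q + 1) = q^2 + q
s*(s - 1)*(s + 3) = s^3 + 2*s^2 - 3*s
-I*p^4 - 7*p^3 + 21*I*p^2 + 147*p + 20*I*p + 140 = (p - 5)*(p + 4)*(p - 7*I)*(-I*p - I)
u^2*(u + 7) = u^3 + 7*u^2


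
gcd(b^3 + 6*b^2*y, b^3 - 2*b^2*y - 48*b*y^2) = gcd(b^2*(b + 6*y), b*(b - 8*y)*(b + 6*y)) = b^2 + 6*b*y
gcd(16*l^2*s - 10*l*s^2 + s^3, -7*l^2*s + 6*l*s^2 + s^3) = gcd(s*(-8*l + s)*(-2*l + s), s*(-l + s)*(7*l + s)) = s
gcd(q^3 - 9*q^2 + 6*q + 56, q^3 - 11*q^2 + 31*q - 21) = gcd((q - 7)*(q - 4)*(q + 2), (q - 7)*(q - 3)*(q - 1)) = q - 7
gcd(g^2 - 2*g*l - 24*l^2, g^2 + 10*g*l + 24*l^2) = g + 4*l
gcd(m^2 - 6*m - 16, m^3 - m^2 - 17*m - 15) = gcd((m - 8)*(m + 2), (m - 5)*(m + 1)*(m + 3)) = 1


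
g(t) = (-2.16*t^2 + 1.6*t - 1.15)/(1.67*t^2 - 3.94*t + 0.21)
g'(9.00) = 0.05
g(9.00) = -1.62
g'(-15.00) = 0.01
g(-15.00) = -1.17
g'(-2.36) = 0.06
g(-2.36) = -0.90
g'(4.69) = 0.40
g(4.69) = -2.23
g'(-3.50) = 0.05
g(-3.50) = -0.96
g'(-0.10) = -11.50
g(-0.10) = -2.15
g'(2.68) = 16.84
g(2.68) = -7.52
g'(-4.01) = 0.04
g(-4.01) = -0.99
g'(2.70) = 15.18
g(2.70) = -7.20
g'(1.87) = 12.50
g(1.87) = 4.33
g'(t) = (1.6 - 4.32*t)/(1.67*t^2 - 3.94*t + 0.21) + (3.94 - 3.34*t)*(-2.16*t^2 + 1.6*t - 1.15)/(1.67*t^2 - 3.94*t + 0.21)^2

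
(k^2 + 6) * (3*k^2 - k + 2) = 3*k^4 - k^3 + 20*k^2 - 6*k + 12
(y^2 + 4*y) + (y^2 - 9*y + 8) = 2*y^2 - 5*y + 8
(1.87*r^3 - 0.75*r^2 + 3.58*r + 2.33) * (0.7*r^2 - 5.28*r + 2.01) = 1.309*r^5 - 10.3986*r^4 + 10.2247*r^3 - 18.7789*r^2 - 5.1066*r + 4.6833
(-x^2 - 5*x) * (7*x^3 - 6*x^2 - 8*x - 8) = -7*x^5 - 29*x^4 + 38*x^3 + 48*x^2 + 40*x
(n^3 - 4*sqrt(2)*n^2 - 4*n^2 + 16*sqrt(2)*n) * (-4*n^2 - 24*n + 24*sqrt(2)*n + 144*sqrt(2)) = -4*n^5 - 8*n^4 + 40*sqrt(2)*n^4 - 96*n^3 + 80*sqrt(2)*n^3 - 960*sqrt(2)*n^2 - 384*n^2 + 4608*n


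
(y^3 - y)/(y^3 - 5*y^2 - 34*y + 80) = (y^3 - y)/(y^3 - 5*y^2 - 34*y + 80)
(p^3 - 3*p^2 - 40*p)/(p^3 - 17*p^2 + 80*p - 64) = p*(p + 5)/(p^2 - 9*p + 8)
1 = 1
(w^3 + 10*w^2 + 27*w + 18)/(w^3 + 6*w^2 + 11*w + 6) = (w + 6)/(w + 2)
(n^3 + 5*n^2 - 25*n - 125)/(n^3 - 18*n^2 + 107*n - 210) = (n^2 + 10*n + 25)/(n^2 - 13*n + 42)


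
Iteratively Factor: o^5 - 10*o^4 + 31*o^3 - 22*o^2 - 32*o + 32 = (o - 1)*(o^4 - 9*o^3 + 22*o^2 - 32) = (o - 1)*(o + 1)*(o^3 - 10*o^2 + 32*o - 32) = (o - 4)*(o - 1)*(o + 1)*(o^2 - 6*o + 8) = (o - 4)^2*(o - 1)*(o + 1)*(o - 2)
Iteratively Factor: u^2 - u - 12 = (u - 4)*(u + 3)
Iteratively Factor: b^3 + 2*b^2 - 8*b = (b)*(b^2 + 2*b - 8) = b*(b + 4)*(b - 2)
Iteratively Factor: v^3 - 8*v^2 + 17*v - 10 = (v - 5)*(v^2 - 3*v + 2) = (v - 5)*(v - 1)*(v - 2)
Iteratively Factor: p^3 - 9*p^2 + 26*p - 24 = (p - 4)*(p^2 - 5*p + 6) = (p - 4)*(p - 3)*(p - 2)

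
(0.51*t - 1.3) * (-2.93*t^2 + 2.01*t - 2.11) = -1.4943*t^3 + 4.8341*t^2 - 3.6891*t + 2.743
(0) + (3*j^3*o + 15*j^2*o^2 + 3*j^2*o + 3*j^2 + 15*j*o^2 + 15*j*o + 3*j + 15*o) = 3*j^3*o + 15*j^2*o^2 + 3*j^2*o + 3*j^2 + 15*j*o^2 + 15*j*o + 3*j + 15*o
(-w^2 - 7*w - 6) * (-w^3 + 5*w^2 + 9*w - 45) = w^5 + 2*w^4 - 38*w^3 - 48*w^2 + 261*w + 270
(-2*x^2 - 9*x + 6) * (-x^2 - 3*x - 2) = 2*x^4 + 15*x^3 + 25*x^2 - 12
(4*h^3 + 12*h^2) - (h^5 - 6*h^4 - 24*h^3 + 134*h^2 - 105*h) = -h^5 + 6*h^4 + 28*h^3 - 122*h^2 + 105*h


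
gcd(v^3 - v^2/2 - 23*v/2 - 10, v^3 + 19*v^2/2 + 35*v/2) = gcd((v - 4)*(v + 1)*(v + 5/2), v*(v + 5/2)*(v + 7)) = v + 5/2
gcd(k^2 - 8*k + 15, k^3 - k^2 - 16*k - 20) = k - 5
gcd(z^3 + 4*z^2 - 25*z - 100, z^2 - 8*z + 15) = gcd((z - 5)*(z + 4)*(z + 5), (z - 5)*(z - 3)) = z - 5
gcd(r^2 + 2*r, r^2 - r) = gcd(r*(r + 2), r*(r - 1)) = r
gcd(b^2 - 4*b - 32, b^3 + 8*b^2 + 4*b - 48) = b + 4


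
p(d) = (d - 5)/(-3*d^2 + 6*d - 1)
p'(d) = (d - 5)*(6*d - 6)/(-3*d^2 + 6*d - 1)^2 + 1/(-3*d^2 + 6*d - 1)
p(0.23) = -21.55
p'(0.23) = 454.50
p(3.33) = 0.12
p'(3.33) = -0.18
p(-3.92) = 0.13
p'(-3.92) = 0.04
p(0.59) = -2.95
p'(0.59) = 5.52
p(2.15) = 1.45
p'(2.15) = -5.59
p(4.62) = 0.01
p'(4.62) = -0.03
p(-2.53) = 0.21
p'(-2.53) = 0.10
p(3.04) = 0.19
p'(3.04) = -0.31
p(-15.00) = 0.03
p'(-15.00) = 0.00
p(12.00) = -0.02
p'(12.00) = 0.00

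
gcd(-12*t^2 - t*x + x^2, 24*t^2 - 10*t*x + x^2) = -4*t + x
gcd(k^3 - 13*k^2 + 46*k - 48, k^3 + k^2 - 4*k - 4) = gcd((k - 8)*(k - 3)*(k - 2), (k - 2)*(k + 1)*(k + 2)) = k - 2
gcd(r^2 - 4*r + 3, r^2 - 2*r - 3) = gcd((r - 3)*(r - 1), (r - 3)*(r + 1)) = r - 3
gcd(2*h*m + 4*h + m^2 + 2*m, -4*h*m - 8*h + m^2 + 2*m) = m + 2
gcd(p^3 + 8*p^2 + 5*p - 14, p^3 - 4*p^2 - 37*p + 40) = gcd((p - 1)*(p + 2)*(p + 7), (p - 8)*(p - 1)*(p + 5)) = p - 1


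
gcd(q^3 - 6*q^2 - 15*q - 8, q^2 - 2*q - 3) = q + 1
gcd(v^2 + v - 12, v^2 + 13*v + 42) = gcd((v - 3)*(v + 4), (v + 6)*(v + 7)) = 1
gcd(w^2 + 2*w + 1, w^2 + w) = w + 1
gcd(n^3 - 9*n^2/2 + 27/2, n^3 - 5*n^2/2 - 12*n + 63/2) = n^2 - 6*n + 9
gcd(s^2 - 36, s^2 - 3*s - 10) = 1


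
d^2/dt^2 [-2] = 0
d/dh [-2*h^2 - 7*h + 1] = -4*h - 7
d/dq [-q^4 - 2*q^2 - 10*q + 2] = -4*q^3 - 4*q - 10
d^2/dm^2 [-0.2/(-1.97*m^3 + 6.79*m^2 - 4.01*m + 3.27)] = ((2.716 - 2.364*m)*(1.97*m^3 - 6.79*m^2 + 4.01*m - 3.27) + 0.2*(5.91*m^2 - 13.58*m + 4.01)*(11.82*m^2 - 27.16*m + 8.02))/(1.97*m^3 - 6.79*m^2 + 4.01*m - 3.27)^3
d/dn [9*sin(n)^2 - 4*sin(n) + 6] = 2*(9*sin(n) - 2)*cos(n)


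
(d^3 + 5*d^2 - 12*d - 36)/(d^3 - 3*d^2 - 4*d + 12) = (d + 6)/(d - 2)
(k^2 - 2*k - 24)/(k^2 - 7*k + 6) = (k + 4)/(k - 1)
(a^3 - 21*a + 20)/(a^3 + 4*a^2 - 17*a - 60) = (a - 1)/(a + 3)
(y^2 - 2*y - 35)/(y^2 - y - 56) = (-y^2 + 2*y + 35)/(-y^2 + y + 56)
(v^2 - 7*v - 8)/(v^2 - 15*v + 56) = (v + 1)/(v - 7)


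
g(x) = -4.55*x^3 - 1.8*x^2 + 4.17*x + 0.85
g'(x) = -13.65*x^2 - 3.6*x + 4.17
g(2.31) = -55.21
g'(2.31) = -76.98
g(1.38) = -8.78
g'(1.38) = -26.79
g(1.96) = -32.15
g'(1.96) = -55.32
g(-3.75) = 199.84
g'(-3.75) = -174.28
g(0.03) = 0.97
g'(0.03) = 4.05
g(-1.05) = -0.25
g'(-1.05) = -7.10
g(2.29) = -53.68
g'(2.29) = -75.66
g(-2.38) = 42.07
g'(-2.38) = -64.58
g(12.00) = -8070.71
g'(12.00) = -2004.63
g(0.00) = 0.85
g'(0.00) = 4.17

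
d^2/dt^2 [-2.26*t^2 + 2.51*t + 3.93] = -4.52000000000000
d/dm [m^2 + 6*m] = 2*m + 6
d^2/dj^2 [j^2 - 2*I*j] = 2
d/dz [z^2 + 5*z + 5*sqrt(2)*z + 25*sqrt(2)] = 2*z + 5 + 5*sqrt(2)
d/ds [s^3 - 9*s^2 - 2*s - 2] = 3*s^2 - 18*s - 2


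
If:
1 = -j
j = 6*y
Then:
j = -1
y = -1/6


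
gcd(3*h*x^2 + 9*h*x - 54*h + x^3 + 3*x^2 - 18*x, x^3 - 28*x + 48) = x + 6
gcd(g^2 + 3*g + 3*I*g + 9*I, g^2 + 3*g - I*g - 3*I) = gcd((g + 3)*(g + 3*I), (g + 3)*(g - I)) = g + 3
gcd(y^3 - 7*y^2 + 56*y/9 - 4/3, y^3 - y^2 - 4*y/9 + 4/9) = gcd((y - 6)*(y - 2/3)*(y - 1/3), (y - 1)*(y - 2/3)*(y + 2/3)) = y - 2/3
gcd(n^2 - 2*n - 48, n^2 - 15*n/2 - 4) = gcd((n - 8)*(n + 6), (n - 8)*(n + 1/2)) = n - 8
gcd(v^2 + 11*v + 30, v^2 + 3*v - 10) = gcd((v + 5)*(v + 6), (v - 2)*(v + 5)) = v + 5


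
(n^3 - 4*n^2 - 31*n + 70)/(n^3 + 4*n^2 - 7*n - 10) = (n - 7)/(n + 1)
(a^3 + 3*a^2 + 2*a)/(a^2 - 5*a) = (a^2 + 3*a + 2)/(a - 5)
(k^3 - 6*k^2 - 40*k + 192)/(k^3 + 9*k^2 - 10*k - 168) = (k - 8)/(k + 7)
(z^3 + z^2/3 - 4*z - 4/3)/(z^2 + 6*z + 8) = (3*z^2 - 5*z - 2)/(3*(z + 4))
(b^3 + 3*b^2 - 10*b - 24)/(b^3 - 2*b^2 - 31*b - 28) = (b^2 - b - 6)/(b^2 - 6*b - 7)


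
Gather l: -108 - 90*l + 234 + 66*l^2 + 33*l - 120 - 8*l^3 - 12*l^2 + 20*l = -8*l^3 + 54*l^2 - 37*l + 6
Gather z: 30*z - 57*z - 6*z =-33*z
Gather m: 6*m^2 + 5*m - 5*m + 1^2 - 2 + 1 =6*m^2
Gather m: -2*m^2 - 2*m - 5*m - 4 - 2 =-2*m^2 - 7*m - 6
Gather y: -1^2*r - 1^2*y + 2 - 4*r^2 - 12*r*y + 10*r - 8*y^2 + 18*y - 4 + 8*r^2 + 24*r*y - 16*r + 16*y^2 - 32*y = 4*r^2 - 7*r + 8*y^2 + y*(12*r - 15) - 2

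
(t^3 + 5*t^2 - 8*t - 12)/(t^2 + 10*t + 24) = (t^2 - t - 2)/(t + 4)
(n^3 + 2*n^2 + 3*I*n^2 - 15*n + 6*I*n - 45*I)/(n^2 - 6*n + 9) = (n^2 + n*(5 + 3*I) + 15*I)/(n - 3)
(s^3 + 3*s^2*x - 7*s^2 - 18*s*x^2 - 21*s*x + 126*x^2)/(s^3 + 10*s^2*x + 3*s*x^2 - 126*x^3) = (s - 7)/(s + 7*x)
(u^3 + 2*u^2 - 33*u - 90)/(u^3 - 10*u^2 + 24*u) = (u^2 + 8*u + 15)/(u*(u - 4))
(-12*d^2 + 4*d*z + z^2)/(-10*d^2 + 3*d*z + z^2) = (6*d + z)/(5*d + z)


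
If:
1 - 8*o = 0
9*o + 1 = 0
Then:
No Solution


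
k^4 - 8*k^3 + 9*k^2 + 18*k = k*(k - 6)*(k - 3)*(k + 1)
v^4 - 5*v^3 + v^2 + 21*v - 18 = (v - 3)^2*(v - 1)*(v + 2)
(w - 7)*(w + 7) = w^2 - 49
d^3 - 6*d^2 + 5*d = d*(d - 5)*(d - 1)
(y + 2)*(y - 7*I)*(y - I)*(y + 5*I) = y^4 + 2*y^3 - 3*I*y^3 + 33*y^2 - 6*I*y^2 + 66*y - 35*I*y - 70*I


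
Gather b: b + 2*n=b + 2*n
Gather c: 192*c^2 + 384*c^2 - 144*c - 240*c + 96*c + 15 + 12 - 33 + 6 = 576*c^2 - 288*c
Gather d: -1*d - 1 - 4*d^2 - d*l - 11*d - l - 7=-4*d^2 + d*(-l - 12) - l - 8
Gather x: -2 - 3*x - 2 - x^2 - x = -x^2 - 4*x - 4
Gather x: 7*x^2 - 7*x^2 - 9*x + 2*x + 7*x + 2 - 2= 0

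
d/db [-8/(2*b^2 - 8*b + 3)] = 32*(b - 2)/(2*b^2 - 8*b + 3)^2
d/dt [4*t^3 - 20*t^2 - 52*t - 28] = 12*t^2 - 40*t - 52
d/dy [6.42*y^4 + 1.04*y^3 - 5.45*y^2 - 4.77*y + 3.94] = 25.68*y^3 + 3.12*y^2 - 10.9*y - 4.77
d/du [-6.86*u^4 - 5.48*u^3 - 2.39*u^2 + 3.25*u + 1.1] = -27.44*u^3 - 16.44*u^2 - 4.78*u + 3.25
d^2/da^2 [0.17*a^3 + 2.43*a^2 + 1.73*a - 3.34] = 1.02*a + 4.86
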